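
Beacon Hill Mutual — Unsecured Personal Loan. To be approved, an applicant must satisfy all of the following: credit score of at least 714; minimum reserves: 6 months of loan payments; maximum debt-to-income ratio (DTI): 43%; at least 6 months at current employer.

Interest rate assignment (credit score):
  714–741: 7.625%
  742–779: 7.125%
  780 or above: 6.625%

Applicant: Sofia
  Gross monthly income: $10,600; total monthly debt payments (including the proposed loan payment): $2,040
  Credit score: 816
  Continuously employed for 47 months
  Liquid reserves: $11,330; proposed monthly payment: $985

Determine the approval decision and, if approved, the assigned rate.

Credit score 816 ≥ 714 (meets minimum)
DTI: 2,040 ÷ 10,600 = 19.2%, within the 43% cap
Employment 47 ≥ 6 months
Liquid reserves cover 11,330/985 = 11.5 months — ≥ 6 required
All requirements met. Score 816 falls in the 780 or above tier → 6.625%.

Approved at 6.625%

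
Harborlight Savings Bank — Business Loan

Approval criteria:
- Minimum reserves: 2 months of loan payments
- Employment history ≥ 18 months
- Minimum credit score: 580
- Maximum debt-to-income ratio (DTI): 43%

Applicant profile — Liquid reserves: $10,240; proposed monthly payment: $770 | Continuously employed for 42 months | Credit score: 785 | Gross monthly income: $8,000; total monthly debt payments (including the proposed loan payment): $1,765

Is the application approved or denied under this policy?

Reserves = 10,240/770 = 13.3 months ≥ 2
Employment 42 ≥ 18 months
Credit score 785 ≥ 580 (meets)
DTI: 1,765 ÷ 8,000 = 22.1%, within the 43% cap
All criteria satisfied.

Approved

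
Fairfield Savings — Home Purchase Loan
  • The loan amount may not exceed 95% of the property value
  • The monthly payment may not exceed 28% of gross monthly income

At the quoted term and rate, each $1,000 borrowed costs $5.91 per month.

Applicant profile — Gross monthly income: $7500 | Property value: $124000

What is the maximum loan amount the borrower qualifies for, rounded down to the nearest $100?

$117,800

Payment cap: 28% × $7,500 = $2,100/month.
At $5.91 per $1,000, that supports 2,100/5.91 × 1,000 ≈ $355,329 → $355,300.
LTV cap: 95% × $124,000 = $117,800 → $117,800.
Binding constraint: loan-to-value.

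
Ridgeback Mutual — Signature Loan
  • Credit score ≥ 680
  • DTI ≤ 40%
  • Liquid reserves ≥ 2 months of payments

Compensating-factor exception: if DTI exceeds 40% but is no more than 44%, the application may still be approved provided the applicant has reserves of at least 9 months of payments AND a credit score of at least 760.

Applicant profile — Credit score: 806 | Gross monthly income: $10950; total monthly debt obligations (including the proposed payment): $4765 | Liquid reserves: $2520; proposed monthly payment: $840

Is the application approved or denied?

Credit score 806 ≥ 680 (meets base)
DTI = 4,765/10,950 = 43.5% > 40% — standard DTI limit exceeded.
Liquid reserves cover 2,520/840 = 3.0 months — ≥ 2 required
43.5% falls in the override range (40%–44%), so the compensating-factor test applies.
Override check — reserves: 3.0 mo (short of 9); score: 806 (ok).
Override conditions not both satisfied; exception does not apply.

Denied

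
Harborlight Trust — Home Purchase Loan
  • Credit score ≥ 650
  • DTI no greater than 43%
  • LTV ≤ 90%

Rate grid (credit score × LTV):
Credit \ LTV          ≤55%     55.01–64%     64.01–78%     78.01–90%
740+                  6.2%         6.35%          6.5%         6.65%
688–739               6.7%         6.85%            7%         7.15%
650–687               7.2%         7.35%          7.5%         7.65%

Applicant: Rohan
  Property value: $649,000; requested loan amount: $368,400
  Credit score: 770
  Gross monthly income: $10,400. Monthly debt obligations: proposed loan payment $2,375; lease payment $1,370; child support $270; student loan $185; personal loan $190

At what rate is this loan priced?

6.35%

Credit score 770 ≥ 650; Total monthly debts = (2,375 + 1,370 + 270 + 185 + 190) = 4,390. Debt-to-income = 4,390/10,400 = 42.2% — meets 43% limit
Loan-to-value = 368,400/649,000 = 56.8% — pass (90% max)
Score 770 is in the 740+ band; LTV 56.8% is in the 55.01–64% band → 6.35%.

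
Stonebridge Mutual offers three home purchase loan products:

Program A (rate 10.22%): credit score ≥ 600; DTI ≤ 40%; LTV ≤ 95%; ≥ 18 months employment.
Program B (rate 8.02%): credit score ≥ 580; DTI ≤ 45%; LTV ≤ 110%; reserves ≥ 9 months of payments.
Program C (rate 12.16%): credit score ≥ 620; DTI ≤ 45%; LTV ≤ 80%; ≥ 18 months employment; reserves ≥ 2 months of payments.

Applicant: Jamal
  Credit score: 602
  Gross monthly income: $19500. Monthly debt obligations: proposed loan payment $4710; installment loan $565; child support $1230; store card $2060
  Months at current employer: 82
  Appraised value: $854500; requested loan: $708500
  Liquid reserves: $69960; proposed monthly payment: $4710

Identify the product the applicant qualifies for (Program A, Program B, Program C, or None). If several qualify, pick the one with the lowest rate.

Program B

Total debts = (4,710 + 565 + 1,230 + 2,060) = 8,565; DTI = 8,565/19,500 = 43.9%.
LTV = 708,500/854,500 = 82.9%.
Reserves = 69,960/4,710 = 14.9 months.
Program A: score 602 ≥ 600; DTI 43.9% > 40%; LTV 82.9% ≤ 95%; employment 82 ≥ 18 mo → does not qualify.
Program B: score 602 ≥ 580; DTI 43.9% ≤ 45%; LTV 82.9% ≤ 110%; reserves 14.9 ≥ 9 mo → qualifies.
Program C: score 602 < 620; DTI 43.9% ≤ 45%; LTV 82.9% > 80%; employment 82 ≥ 18 mo; reserves 14.9 ≥ 2 mo → does not qualify.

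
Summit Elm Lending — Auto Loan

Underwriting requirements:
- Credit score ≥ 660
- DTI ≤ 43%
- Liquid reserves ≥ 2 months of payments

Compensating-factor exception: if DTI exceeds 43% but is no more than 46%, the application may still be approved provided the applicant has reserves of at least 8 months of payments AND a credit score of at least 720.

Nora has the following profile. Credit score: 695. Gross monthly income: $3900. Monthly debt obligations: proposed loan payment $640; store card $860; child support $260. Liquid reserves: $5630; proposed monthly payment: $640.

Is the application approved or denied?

Denied

Credit score 695 ≥ 660 (meets base)
Total debts = (640 + 860 + 260) = 1,760. DTI = 1,760/3,900 = 45.1% > 43% — standard DTI limit exceeded.
Reserves: 5,630 ÷ 640 = 8.8 months (meets 2-month minimum)
45.1% falls in the override range (43%–46%), so the compensating-factor test applies.
Reserves 8.8 ≥ 8 months; credit score 695 < 720.
Override conditions not both satisfied; exception does not apply.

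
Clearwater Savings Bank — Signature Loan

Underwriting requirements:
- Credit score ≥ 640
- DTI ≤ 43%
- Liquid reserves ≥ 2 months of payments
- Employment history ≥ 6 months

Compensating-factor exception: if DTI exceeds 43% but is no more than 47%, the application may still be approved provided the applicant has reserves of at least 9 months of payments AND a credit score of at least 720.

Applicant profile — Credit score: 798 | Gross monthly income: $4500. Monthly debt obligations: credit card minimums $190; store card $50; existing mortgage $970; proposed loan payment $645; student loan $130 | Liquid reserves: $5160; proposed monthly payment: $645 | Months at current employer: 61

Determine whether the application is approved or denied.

Credit score 798 ≥ 640 (meets base)
Total debts = (190 + 50 + 970 + 645 + 130) = 1,985. DTI = 1,985/4,500 = 44.1% > 43% — standard DTI limit exceeded.
Liquid reserves cover 5,160/645 = 8.0 months — ≥ 2 required
Employment 61 ≥ 6 months
44.1% falls in the override range (43%–47%), so the compensating-factor test applies.
Reserves 8.0 < 9 months; credit score 798 ≥ 720.
Override conditions not both satisfied; exception does not apply.

Denied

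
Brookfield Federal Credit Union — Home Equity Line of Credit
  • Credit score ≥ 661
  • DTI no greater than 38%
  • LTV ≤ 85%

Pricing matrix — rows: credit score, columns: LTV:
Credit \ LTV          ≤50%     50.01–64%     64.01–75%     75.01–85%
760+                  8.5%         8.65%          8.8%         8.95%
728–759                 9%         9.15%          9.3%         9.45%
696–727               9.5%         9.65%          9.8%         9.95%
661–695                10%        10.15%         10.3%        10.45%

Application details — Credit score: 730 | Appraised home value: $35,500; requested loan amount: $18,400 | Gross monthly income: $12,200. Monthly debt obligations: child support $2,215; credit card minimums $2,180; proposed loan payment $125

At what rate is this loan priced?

Credit score 730 ≥ 661; Total monthly debts = (2,215 + 2,180 + 125) = 4,520. DTI = 4,520/12,200 = 37% ≤ 38%
LTV = 18,400/35,500 = 51.8% ≤ 85%
Score 730 is in the 728–759 band; LTV 51.8% is in the 50.01–64% band → 9.15%.

9.15%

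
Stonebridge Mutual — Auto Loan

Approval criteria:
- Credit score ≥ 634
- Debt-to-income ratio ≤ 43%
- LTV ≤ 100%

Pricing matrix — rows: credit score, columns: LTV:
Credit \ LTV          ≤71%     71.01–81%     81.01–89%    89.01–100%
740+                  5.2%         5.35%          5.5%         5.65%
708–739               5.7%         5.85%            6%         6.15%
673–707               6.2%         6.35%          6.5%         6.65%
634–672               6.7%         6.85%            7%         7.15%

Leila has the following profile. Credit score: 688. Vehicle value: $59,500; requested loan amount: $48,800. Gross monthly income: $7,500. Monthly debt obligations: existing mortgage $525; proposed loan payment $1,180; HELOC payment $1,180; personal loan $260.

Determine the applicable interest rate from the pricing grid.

Credit score 688 ≥ 634; Total monthly debts = (525 + 1,180 + 1,180 + 260) = 3,145. DTI: 3,145 ÷ 7,500 = 41.9%, within the 43% cap
Loan-to-value = 48,800/59,500 = 82% — pass (100% max)
Row: 688 falls in 673–707. Column: 82% falls in 81.01–89%. Rate = 6.5%.

6.5%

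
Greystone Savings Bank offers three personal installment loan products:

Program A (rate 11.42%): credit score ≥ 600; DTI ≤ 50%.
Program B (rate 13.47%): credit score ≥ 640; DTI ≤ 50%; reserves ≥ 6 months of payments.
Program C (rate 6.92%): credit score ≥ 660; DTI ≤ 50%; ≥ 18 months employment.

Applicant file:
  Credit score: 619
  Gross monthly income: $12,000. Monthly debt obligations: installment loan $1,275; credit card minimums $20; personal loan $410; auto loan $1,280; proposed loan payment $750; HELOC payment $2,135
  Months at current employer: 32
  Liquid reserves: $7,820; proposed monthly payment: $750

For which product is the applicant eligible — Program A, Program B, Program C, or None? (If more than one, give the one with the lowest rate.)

Program A

Total debts = (1,275 + 20 + 410 + 1,280 + 750 + 2,135) = 5,870; DTI = 5,870/12,000 = 48.9%.
Reserves = 7,820/750 = 10.4 months.
Program A: score 619 ≥ 600; DTI 48.9% ≤ 50% → qualifies.
Program B: score 619 < 640; DTI 48.9% ≤ 50%; reserves 10.4 ≥ 6 mo → does not qualify.
Program C: score 619 < 660; DTI 48.9% ≤ 50%; employment 32 ≥ 18 mo → does not qualify.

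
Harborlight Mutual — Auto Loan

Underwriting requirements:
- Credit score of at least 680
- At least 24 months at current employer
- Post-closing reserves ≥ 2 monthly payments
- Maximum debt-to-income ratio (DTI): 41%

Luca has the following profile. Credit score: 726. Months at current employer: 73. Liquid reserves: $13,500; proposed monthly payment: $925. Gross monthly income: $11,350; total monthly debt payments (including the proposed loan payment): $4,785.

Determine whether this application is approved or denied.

Denied

Credit score 726 ≥ 680 (meets)
Employment 73 ≥ 24 months
Reserves: 13,500 ÷ 925 = 14.6 months (meets 2-month minimum)
DTI = 4,785/11,350 = 42.2% > 41%
Fails on DTI.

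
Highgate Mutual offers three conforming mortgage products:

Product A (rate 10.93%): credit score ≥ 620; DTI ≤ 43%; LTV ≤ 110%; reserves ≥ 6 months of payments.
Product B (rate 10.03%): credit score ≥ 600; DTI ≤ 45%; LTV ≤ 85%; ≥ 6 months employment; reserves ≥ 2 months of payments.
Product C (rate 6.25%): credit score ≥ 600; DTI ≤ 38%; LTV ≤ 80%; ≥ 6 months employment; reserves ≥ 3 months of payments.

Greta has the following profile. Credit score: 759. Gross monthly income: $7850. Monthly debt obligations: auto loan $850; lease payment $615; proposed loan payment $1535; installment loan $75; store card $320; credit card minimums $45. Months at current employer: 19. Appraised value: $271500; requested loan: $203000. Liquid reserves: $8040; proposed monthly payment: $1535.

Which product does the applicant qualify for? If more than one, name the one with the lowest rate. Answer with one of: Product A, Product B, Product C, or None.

Product B

Total debts = (850 + 615 + 1,535 + 75 + 320 + 45) = 3,440; DTI = 3,440/7,850 = 43.8%.
LTV = 203,000/271,500 = 74.8%.
Reserves = 8,040/1,535 = 5.2 months.
Product A: score 759 ≥ 620; DTI 43.8% > 43%; LTV 74.8% ≤ 110%; reserves 5.2 < 6 mo → does not qualify.
Product B: score 759 ≥ 600; DTI 43.8% ≤ 45%; LTV 74.8% ≤ 85%; employment 19 ≥ 6 mo; reserves 5.2 ≥ 2 mo → qualifies.
Product C: score 759 ≥ 600; DTI 43.8% > 38%; LTV 74.8% ≤ 80%; employment 19 ≥ 6 mo; reserves 5.2 ≥ 3 mo → does not qualify.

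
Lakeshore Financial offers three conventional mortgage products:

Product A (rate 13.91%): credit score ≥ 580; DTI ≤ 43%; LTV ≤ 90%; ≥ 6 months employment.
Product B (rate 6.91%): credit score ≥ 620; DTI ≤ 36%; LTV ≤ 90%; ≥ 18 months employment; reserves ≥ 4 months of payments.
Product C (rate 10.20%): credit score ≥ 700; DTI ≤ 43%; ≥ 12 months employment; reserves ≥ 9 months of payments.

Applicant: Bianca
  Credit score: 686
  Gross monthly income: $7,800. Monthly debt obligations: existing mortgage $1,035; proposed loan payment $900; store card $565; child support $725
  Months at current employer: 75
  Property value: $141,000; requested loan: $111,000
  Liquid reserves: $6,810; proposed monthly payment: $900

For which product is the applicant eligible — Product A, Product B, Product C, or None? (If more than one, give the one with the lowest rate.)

Product A

Total debts = (1,035 + 900 + 565 + 725) = 3,225; DTI = 3,225/7,800 = 41.3%.
LTV = 111,000/141,000 = 78.7%.
Reserves = 6,810/900 = 7.6 months.
Product A: score 686 ≥ 580; DTI 41.3% ≤ 43%; LTV 78.7% ≤ 90%; employment 75 ≥ 6 mo → qualifies.
Product B: score 686 ≥ 620; DTI 41.3% > 36%; LTV 78.7% ≤ 90%; employment 75 ≥ 18 mo; reserves 7.6 ≥ 4 mo → does not qualify.
Product C: score 686 < 700; DTI 41.3% ≤ 43%; employment 75 ≥ 12 mo; reserves 7.6 < 9 mo → does not qualify.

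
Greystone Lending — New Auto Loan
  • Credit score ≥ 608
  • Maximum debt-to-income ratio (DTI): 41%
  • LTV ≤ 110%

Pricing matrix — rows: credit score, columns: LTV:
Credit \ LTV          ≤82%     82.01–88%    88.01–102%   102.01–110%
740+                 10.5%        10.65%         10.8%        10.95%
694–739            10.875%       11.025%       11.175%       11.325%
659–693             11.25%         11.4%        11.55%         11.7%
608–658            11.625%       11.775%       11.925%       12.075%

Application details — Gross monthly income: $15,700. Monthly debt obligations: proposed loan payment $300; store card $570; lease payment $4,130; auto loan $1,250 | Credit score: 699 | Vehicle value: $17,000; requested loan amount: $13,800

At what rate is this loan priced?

10.875%

Credit score 699 ≥ 608; Total monthly debts = (300 + 570 + 4,130 + 1,250) = 6,250. Debt-to-income = 6,250/15,700 = 39.8% — meets 41% limit
LTV: 13,800 ÷ 17,000 = 81.2%, within 110% cap
Score 699 is in the 694–739 band; LTV 81.2% is in the ≤82% band → 10.875%.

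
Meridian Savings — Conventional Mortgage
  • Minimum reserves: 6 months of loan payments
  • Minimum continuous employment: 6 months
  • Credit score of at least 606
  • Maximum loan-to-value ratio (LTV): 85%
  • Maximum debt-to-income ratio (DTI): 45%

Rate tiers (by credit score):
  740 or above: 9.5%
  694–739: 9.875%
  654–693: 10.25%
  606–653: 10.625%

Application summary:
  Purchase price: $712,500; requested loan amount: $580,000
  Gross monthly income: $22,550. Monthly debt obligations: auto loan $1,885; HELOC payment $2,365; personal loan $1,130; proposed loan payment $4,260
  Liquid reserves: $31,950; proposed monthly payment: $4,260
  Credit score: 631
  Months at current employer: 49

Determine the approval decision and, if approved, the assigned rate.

Credit score 631 ≥ 606 (meets minimum)
Employment 49 ≥ 6 months
Reserves = 31,950/4,260 = 7.5 months ≥ 6
Total monthly debts = (1,885 + 2,365 + 1,130 + 4,260) = 9,640. Debt-to-income = 9,640/22,550 = 42.7% — meets 45% limit
LTV = 580,000/712,500 = 81.4% ≤ 85%
All requirements met. Score 631 falls in the 606–653 tier → 10.625%.

Approved at 10.625%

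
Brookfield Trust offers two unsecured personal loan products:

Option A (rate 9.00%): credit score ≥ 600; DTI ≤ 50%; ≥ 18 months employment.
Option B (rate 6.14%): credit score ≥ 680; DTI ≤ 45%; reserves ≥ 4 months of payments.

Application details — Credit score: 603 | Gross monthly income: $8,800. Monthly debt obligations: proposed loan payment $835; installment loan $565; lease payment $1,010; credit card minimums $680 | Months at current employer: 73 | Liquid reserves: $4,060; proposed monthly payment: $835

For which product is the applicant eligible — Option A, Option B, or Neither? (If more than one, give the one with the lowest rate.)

Total debts = (835 + 565 + 1,010 + 680) = 3,090; DTI = 3,090/8,800 = 35.1%.
Reserves = 4,060/835 = 4.9 months.
Option A: score 603 ≥ 600; DTI 35.1% ≤ 50%; employment 73 ≥ 18 mo → qualifies.
Option B: score 603 < 680; DTI 35.1% ≤ 45%; reserves 4.9 ≥ 4 mo → does not qualify.

Option A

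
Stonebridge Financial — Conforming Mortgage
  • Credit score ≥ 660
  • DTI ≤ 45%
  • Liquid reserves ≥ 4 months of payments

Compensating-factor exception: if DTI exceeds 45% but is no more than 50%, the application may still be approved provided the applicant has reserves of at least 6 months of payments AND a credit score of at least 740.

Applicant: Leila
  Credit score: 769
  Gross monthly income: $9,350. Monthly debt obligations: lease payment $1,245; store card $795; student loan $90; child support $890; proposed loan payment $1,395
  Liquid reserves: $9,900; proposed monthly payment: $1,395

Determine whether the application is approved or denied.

Credit score 769 ≥ 660 (meets base)
Total debts = (1,245 + 795 + 90 + 890 + 1,395) = 4,415. DTI = 4,415/9,350 = 47.2% > 45% — standard DTI limit exceeded.
Reserves: 9,900 ÷ 1,395 = 7.1 months (meets 4-month minimum)
47.2% falls in the override range (45%–50%), so the compensating-factor test applies.
Reserves 7.1 ≥ 6 months; credit score 769 ≥ 740.
Both override conditions satisfied; DTI exception granted.

Approved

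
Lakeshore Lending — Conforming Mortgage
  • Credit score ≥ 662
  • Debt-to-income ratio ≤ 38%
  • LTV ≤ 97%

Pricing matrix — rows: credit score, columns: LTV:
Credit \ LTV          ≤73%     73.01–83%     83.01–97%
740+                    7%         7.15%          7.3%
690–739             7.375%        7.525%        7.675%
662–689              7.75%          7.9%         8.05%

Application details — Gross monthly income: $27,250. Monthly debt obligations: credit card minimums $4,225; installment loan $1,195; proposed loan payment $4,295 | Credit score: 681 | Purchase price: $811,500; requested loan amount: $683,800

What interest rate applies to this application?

8.05%

Credit score 681 ≥ 662; Total monthly debts = (4,225 + 1,195 + 4,295) = 9,715. DTI = 9,715/27,250 = 35.7% ≤ 38%
LTV = 683,800/811,500 = 84.3% ≤ 97%
Score 681 is in the 662–689 band; LTV 84.3% is in the 83.01–97% band → 8.05%.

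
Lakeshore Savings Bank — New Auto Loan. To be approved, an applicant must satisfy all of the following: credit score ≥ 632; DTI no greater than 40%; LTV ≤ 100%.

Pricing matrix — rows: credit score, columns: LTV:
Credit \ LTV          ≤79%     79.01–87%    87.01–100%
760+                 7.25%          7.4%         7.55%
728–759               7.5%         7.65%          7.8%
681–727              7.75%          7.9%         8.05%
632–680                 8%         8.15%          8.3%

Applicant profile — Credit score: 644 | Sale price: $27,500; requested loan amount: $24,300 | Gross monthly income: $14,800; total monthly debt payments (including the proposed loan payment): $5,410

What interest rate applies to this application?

Credit score 644 ≥ 632; DTI = 5,410/14,800 = 36.6% ≤ 40%
LTV: 24,300 ÷ 27,500 = 88.4%, within 100% cap
Credit 644 → row 632–680; LTV 88.4% → column 87.01–100%. Grid cell → 8.3%.

8.3%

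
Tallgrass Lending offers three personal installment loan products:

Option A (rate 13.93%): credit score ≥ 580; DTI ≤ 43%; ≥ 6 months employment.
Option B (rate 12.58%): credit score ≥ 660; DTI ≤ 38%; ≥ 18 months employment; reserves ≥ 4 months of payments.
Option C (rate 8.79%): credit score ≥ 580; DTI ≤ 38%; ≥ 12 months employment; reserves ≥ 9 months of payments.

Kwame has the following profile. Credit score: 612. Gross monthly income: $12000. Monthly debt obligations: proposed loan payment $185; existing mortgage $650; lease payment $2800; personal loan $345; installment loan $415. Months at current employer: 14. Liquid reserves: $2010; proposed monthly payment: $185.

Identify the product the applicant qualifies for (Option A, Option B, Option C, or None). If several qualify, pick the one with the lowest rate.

Total debts = (185 + 650 + 2,800 + 345 + 415) = 4,395; DTI = 4,395/12,000 = 36.6%.
Reserves = 2,010/185 = 10.9 months.
Option A: score 612 ≥ 580; DTI 36.6% ≤ 43%; employment 14 ≥ 6 mo → qualifies.
Option B: score 612 < 660; DTI 36.6% ≤ 38%; employment 14 < 18 mo; reserves 10.9 ≥ 4 mo → does not qualify.
Option C: score 612 ≥ 580; DTI 36.6% ≤ 38%; employment 14 ≥ 12 mo; reserves 10.9 ≥ 9 mo → qualifies.
Qualifying: Option A, Option C. Lowest rate is 8.79% → Option C.

Option C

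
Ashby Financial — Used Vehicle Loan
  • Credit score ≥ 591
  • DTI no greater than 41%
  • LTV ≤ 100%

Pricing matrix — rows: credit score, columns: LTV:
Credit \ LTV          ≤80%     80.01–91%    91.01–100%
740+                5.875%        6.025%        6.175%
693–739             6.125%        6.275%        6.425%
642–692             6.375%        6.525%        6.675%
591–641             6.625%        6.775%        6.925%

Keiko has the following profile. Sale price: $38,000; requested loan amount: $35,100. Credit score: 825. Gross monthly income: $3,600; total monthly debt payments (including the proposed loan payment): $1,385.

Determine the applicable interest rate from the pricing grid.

6.175%

Credit score 825 ≥ 591; DTI: 1,385 ÷ 3,600 = 38.5%, within the 41% cap
Loan-to-value = 35,100/38,000 = 92.4% — pass (100% max)
Credit 825 → row 740+; LTV 92.4% → column 91.01–100%. Grid cell → 6.175%.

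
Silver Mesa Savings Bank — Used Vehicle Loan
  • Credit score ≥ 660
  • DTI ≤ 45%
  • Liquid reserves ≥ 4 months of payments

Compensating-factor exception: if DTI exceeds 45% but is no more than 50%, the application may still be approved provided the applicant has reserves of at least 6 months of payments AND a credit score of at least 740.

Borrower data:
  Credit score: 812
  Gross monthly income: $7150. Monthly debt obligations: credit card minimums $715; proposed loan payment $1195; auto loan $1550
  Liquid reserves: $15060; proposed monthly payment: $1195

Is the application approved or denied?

Approved

Credit score 812 ≥ 660 (meets base)
Total debts = (715 + 1,195 + 1,550) = 3,460. DTI: 3,460 ÷ 7,150 = 48.4%, over the 45% base limit.
Reserves = 15,060/1,195 = 12.6 months ≥ 4
DTI 48.4% is within the 45%–50% exception band; checking compensating factors.
Reserves 12.6 ≥ 6 months; credit score 812 ≥ 740.
Both compensating conditions met → exception applies.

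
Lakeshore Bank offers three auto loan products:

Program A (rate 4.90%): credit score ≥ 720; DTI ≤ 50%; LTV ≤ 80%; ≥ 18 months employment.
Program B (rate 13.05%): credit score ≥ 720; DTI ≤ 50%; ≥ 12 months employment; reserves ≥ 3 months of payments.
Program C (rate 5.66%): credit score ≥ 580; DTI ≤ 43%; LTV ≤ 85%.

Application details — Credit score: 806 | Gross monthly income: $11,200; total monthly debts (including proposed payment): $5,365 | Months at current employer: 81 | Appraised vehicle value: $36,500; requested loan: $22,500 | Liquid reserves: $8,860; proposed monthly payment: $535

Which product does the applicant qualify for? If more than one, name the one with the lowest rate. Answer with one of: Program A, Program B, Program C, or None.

DTI = 5,365/11,200 = 47.9%.
LTV = 22,500/36,500 = 61.6%.
Reserves = 8,860/535 = 16.6 months.
Program A: score 806 ≥ 720; DTI 47.9% ≤ 50%; LTV 61.6% ≤ 80%; employment 81 ≥ 18 mo → qualifies.
Program B: score 806 ≥ 720; DTI 47.9% ≤ 50%; employment 81 ≥ 12 mo; reserves 16.6 ≥ 3 mo → qualifies.
Program C: score 806 ≥ 580; DTI 47.9% > 43%; LTV 61.6% ≤ 85% → does not qualify.
Qualifying: Program A, Program B. Lowest rate is 4.90% → Program A.

Program A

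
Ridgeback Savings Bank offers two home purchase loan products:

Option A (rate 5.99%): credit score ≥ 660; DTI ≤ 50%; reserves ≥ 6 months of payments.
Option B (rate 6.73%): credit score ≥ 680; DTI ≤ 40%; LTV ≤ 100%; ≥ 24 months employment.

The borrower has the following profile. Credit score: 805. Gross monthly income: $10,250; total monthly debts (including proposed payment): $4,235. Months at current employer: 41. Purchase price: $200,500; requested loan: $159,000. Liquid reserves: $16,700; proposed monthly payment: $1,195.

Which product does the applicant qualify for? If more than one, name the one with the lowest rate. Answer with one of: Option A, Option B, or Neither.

Option A

DTI = 4,235/10,250 = 41.3%.
LTV = 159,000/200,500 = 79.3%.
Reserves = 16,700/1,195 = 14.0 months.
Option A: score 805 ≥ 660; DTI 41.3% ≤ 50%; reserves 14.0 ≥ 6 mo → qualifies.
Option B: score 805 ≥ 680; DTI 41.3% > 40%; LTV 79.3% ≤ 100%; employment 41 ≥ 24 mo → does not qualify.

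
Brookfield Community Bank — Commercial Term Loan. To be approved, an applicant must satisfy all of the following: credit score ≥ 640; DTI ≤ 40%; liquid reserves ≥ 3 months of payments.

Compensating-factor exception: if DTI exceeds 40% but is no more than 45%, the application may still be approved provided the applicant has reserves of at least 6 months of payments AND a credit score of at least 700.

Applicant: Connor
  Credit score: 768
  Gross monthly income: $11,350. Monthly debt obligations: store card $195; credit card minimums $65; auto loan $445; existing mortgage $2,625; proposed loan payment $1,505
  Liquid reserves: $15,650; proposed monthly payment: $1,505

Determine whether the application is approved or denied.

Credit score 768 ≥ 640 (meets base)
Total debts = (195 + 65 + 445 + 2,625 + 1,505) = 4,835. DTI: 4,835 ÷ 11,350 = 42.6%, over the 40% base limit.
Liquid reserves cover 15,650/1,505 = 10.4 months — ≥ 3 required
42.6% falls in the override range (40%–45%), so the compensating-factor test applies.
Reserves 10.4 ≥ 6 months; credit score 768 ≥ 700.
Both compensating conditions met → exception applies.

Approved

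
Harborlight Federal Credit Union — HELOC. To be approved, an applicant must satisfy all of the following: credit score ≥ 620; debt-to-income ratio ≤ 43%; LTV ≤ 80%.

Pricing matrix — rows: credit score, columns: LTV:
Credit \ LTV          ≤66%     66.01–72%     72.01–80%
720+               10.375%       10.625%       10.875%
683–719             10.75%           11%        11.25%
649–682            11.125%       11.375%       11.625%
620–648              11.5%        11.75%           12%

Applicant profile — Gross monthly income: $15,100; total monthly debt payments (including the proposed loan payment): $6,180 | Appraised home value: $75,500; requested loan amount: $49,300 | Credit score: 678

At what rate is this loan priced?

Credit score 678 ≥ 620; DTI: 6,180 ÷ 15,100 = 40.9%, within the 43% cap
LTV = 49,300/75,500 = 65.3% ≤ 80%
Score 678 is in the 649–682 band; LTV 65.3% is in the ≤66% band → 11.125%.

11.125%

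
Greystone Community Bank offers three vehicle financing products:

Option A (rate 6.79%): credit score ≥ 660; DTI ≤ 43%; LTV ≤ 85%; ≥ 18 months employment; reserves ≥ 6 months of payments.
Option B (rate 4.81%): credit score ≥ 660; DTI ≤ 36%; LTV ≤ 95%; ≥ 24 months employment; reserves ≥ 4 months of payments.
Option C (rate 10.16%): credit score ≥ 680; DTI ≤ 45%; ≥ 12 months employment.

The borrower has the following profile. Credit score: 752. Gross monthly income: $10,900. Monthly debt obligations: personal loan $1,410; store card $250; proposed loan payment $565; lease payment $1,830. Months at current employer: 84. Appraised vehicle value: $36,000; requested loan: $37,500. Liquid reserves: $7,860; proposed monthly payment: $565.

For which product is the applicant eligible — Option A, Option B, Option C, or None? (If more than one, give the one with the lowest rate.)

Option C

Total debts = (1,410 + 250 + 565 + 1,830) = 4,055; DTI = 4,055/10,900 = 37.2%.
LTV = 37,500/36,000 = 104.2%.
Reserves = 7,860/565 = 13.9 months.
Option A: score 752 ≥ 660; DTI 37.2% ≤ 43%; LTV 104.2% > 85%; employment 84 ≥ 18 mo; reserves 13.9 ≥ 6 mo → does not qualify.
Option B: score 752 ≥ 660; DTI 37.2% > 36%; LTV 104.2% > 95%; employment 84 ≥ 24 mo; reserves 13.9 ≥ 4 mo → does not qualify.
Option C: score 752 ≥ 680; DTI 37.2% ≤ 45%; employment 84 ≥ 12 mo → qualifies.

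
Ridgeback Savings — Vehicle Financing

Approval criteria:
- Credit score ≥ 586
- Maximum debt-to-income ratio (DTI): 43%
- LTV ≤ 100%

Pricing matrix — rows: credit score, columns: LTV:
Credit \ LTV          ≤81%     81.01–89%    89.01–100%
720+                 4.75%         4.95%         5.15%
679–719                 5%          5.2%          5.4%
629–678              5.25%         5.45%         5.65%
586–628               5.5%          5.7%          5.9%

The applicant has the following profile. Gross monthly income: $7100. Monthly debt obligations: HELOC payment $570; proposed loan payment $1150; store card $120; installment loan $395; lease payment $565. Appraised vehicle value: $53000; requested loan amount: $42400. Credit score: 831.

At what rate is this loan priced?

Credit score 831 ≥ 586; Total monthly debts = (570 + 1,150 + 120 + 395 + 565) = 2,800. Debt-to-income = 2,800/7,100 = 39.4% — meets 43% limit
LTV = 42,400/53,000 = 80% ≤ 100%
Credit 831 → row 720+; LTV 80% → column ≤81%. Grid cell → 4.75%.

4.75%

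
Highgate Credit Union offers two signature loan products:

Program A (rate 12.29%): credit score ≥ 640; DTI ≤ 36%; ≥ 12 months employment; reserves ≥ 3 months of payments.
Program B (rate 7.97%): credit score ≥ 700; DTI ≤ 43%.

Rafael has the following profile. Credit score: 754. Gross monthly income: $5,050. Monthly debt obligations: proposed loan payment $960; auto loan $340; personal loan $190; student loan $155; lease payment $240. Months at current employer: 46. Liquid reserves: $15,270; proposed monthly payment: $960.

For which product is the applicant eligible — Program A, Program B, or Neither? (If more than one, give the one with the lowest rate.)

Total debts = (960 + 340 + 190 + 155 + 240) = 1,885; DTI = 1,885/5,050 = 37.3%.
Reserves = 15,270/960 = 15.9 months.
Program A: score 754 ≥ 640; DTI 37.3% > 36%; employment 46 ≥ 12 mo; reserves 15.9 ≥ 3 mo → does not qualify.
Program B: score 754 ≥ 700; DTI 37.3% ≤ 43% → qualifies.

Program B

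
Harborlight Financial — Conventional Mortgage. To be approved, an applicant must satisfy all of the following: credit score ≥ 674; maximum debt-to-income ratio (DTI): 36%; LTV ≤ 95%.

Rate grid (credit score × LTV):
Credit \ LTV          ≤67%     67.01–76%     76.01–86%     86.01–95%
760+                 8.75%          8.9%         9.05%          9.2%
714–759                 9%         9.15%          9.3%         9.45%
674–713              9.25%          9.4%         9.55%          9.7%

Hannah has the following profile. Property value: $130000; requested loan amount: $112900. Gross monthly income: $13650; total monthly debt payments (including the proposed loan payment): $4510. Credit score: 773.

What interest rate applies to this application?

Credit score 773 ≥ 674; DTI: 4,510 ÷ 13,650 = 33%, within the 36% cap
Loan-to-value = 112,900/130,000 = 86.8% — pass (95% max)
Score 773 is in the 760+ band; LTV 86.8% is in the 86.01–95% band → 9.2%.

9.2%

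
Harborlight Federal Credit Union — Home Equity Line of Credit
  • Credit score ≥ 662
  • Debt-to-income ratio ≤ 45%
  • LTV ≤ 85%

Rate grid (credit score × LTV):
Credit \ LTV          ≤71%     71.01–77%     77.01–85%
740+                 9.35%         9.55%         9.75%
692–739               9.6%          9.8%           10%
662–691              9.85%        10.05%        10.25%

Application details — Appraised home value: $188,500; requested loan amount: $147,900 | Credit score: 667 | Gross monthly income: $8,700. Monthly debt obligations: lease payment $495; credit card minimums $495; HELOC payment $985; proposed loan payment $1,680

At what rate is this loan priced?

Credit score 667 ≥ 662; Total monthly debts = (495 + 495 + 985 + 1,680) = 3,655. Debt-to-income = 3,655/8,700 = 42% — meets 45% limit
LTV = 147,900/188,500 = 78.5% ≤ 85%
Score 667 is in the 662–691 band; LTV 78.5% is in the 77.01–85% band → 10.25%.

10.25%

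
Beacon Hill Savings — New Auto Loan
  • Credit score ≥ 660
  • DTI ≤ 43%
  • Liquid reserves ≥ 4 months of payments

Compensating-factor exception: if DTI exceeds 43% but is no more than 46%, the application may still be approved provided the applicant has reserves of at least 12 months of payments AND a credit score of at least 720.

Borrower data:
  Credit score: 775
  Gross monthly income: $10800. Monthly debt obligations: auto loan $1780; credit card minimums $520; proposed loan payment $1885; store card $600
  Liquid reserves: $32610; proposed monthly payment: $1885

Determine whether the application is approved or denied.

Approved

Credit score 775 ≥ 660 (meets base)
Total debts = (1,780 + 520 + 1,885 + 600) = 4,785. DTI = 4,785/10,800 = 44.3% > 43% — standard DTI limit exceeded.
Reserves: 32,610 ÷ 1,885 = 17.3 months (meets 4-month minimum)
44.3% falls in the override range (43%–46%), so the compensating-factor test applies.
Reserves 17.3 ≥ 12 months; credit score 775 ≥ 720.
Both compensating conditions met → exception applies.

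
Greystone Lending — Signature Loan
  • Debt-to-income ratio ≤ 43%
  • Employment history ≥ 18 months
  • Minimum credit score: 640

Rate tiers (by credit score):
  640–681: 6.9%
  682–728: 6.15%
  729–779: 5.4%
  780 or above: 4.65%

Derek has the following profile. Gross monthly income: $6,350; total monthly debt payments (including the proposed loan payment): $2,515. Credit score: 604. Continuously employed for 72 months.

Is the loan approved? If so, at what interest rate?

Credit score 604 < 640 (below minimum)
DTI = 2,515/6,350 = 39.6% ≤ 43%
Employment 72 ≥ 18 months
Not all requirements met → denied.

Denied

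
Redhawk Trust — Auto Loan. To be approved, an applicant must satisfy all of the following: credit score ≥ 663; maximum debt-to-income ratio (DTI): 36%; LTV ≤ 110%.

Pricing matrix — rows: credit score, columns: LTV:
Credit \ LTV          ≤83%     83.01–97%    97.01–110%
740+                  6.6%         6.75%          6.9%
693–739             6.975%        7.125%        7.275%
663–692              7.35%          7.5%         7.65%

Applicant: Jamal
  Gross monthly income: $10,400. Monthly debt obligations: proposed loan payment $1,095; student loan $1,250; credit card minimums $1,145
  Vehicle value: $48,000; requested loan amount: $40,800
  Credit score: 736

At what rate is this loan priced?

7.125%

Credit score 736 ≥ 663; Total monthly debts = (1,095 + 1,250 + 1,145) = 3,490. Debt-to-income = 3,490/10,400 = 33.6% — meets 36% limit
LTV: 40,800 ÷ 48,000 = 85%, within 110% cap
Credit 736 → row 693–739; LTV 85% → column 83.01–97%. Grid cell → 7.125%.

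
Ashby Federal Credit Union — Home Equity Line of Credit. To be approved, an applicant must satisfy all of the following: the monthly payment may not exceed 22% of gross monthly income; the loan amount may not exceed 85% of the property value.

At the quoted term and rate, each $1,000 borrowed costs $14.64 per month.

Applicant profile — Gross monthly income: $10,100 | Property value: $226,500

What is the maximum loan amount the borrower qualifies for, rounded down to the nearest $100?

$151,700

Payment cap: 22% × $10,100 = $2,222/month.
At $14.64 per $1,000, that supports 2,222/14.64 × 1,000 ≈ $151,775 → $151,700.
LTV cap: 85% × $226,500 = $192,525 → $192,500.
Binding constraint: payment-to-income.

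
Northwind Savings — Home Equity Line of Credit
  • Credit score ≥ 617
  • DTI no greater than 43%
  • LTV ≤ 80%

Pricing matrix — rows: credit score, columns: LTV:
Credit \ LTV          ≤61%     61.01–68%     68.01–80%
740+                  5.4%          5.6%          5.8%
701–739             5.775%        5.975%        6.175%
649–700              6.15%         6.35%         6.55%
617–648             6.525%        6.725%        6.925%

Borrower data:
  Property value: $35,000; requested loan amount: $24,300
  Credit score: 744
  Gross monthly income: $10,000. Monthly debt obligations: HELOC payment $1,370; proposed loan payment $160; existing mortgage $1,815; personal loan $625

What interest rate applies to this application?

Credit score 744 ≥ 617; Total monthly debts = (1,370 + 160 + 1,815 + 625) = 3,970. DTI: 3,970 ÷ 10,000 = 39.7%, within the 43% cap
Loan-to-value = 24,300/35,000 = 69.4% — pass (80% max)
Credit 744 → row 740+; LTV 69.4% → column 68.01–80%. Grid cell → 5.8%.

5.8%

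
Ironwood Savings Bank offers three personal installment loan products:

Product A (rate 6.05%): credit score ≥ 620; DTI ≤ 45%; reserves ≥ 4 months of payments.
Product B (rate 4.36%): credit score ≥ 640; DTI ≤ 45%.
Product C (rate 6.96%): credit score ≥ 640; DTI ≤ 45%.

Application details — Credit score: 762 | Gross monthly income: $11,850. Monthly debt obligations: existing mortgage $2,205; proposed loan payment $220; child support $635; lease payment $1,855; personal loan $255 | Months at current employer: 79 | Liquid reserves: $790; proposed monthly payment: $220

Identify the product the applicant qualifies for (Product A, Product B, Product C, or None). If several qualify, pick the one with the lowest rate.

Total debts = (2,205 + 220 + 635 + 1,855 + 255) = 5,170; DTI = 5,170/11,850 = 43.6%.
Reserves = 790/220 = 3.6 months.
Product A: score 762 ≥ 620; DTI 43.6% ≤ 45%; reserves 3.6 < 4 mo → does not qualify.
Product B: score 762 ≥ 640; DTI 43.6% ≤ 45% → qualifies.
Product C: score 762 ≥ 640; DTI 43.6% ≤ 45% → qualifies.
Qualifying: Product B, Product C. Lowest rate is 4.36% → Product B.

Product B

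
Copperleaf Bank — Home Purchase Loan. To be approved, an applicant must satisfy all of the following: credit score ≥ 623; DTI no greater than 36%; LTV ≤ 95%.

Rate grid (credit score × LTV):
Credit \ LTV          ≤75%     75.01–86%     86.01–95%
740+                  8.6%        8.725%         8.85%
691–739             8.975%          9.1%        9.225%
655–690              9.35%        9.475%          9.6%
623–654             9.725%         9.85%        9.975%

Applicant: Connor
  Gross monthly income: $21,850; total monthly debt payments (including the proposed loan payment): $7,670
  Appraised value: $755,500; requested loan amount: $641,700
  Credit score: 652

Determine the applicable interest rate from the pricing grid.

9.85%

Credit score 652 ≥ 623; Debt-to-income = 7,670/21,850 = 35.1% — meets 36% limit
LTV: 641,700 ÷ 755,500 = 84.9%, within 95% cap
Row: 652 falls in 623–654. Column: 84.9% falls in 75.01–86%. Rate = 9.85%.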